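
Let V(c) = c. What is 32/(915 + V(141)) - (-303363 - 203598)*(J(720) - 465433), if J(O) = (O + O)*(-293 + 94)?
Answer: -12580627068008/33 ≈ -3.8123e+11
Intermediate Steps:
J(O) = -398*O (J(O) = (2*O)*(-199) = -398*O)
32/(915 + V(141)) - (-303363 - 203598)*(J(720) - 465433) = 32/(915 + 141) - (-303363 - 203598)*(-398*720 - 465433) = 32/1056 - (-506961)*(-286560 - 465433) = 32*(1/1056) - (-506961)*(-751993) = 1/33 - 1*381231123273 = 1/33 - 381231123273 = -12580627068008/33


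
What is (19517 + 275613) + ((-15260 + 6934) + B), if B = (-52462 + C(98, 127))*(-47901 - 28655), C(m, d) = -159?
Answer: 4028740080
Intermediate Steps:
B = 4028453276 (B = (-52462 - 159)*(-47901 - 28655) = -52621*(-76556) = 4028453276)
(19517 + 275613) + ((-15260 + 6934) + B) = (19517 + 275613) + ((-15260 + 6934) + 4028453276) = 295130 + (-8326 + 4028453276) = 295130 + 4028444950 = 4028740080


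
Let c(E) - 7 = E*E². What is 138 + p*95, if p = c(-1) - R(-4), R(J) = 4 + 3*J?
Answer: 1468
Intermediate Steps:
c(E) = 7 + E³ (c(E) = 7 + E*E² = 7 + E³)
p = 14 (p = (7 + (-1)³) - (4 + 3*(-4)) = (7 - 1) - (4 - 12) = 6 - 1*(-8) = 6 + 8 = 14)
138 + p*95 = 138 + 14*95 = 138 + 1330 = 1468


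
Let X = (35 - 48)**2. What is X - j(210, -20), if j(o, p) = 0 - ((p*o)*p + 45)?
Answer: 84214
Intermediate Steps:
j(o, p) = -45 - o*p**2 (j(o, p) = 0 - ((o*p)*p + 45) = 0 - (o*p**2 + 45) = 0 - (45 + o*p**2) = 0 + (-45 - o*p**2) = -45 - o*p**2)
X = 169 (X = (-13)**2 = 169)
X - j(210, -20) = 169 - (-45 - 1*210*(-20)**2) = 169 - (-45 - 1*210*400) = 169 - (-45 - 84000) = 169 - 1*(-84045) = 169 + 84045 = 84214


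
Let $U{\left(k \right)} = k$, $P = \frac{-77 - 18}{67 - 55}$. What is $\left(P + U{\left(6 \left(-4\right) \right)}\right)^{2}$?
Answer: $\frac{146689}{144} \approx 1018.7$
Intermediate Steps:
$P = - \frac{95}{12} \approx -7.9167$
$\left(P + U{\left(6 \left(-4\right) \right)}\right)^{2} = \left(- \frac{95}{12} + 6 \left(-4\right)\right)^{2} = \left(- \frac{95}{12} - 24\right)^{2} = \left(- \frac{383}{12}\right)^{2} = \frac{146689}{144}$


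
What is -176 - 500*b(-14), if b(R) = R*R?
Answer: -98176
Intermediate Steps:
b(R) = R²
-176 - 500*b(-14) = -176 - 500*(-14)² = -176 - 500*196 = -176 - 98000 = -98176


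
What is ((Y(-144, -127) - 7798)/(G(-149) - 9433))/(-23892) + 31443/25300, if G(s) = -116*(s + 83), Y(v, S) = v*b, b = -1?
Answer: 30335295523/24412248300 ≈ 1.2426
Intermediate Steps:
Y(v, S) = -v (Y(v, S) = v*(-1) = -v)
G(s) = -9628 - 116*s (G(s) = -116*(83 + s) = -9628 - 116*s)
((Y(-144, -127) - 7798)/(G(-149) - 9433))/(-23892) + 31443/25300 = ((-1*(-144) - 7798)/((-9628 - 116*(-149)) - 9433))/(-23892) + 31443/25300 = ((144 - 7798)/((-9628 + 17284) - 9433))*(-1/23892) + 31443*(1/25300) = -7654/(7656 - 9433)*(-1/23892) + 31443/25300 = -7654/(-1777)*(-1/23892) + 31443/25300 = -7654*(-1/1777)*(-1/23892) + 31443/25300 = (7654/1777)*(-1/23892) + 31443/25300 = -3827/21228042 + 31443/25300 = 30335295523/24412248300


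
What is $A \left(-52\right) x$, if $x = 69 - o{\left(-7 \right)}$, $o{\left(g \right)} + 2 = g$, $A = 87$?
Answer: $-352872$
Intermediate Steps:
$o{\left(g \right)} = -2 + g$
$x = 78$ ($x = 69 - \left(-2 - 7\right) = 69 - -9 = 69 + 9 = 78$)
$A \left(-52\right) x = 87 \left(-52\right) 78 = \left(-4524\right) 78 = -352872$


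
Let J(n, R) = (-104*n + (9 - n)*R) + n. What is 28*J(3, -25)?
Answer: -12852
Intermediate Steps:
J(n, R) = -103*n + R*(9 - n) (J(n, R) = (-104*n + R*(9 - n)) + n = -103*n + R*(9 - n))
28*J(3, -25) = 28*(-103*3 + 9*(-25) - 1*(-25)*3) = 28*(-309 - 225 + 75) = 28*(-459) = -12852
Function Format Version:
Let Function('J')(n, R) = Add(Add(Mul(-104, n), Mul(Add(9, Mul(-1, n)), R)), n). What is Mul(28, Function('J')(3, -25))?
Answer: -12852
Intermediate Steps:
Function('J')(n, R) = Add(Mul(-103, n), Mul(R, Add(9, Mul(-1, n)))) (Function('J')(n, R) = Add(Add(Mul(-104, n), Mul(R, Add(9, Mul(-1, n)))), n) = Add(Mul(-103, n), Mul(R, Add(9, Mul(-1, n)))))
Mul(28, Function('J')(3, -25)) = Mul(28, Add(Mul(-103, 3), Mul(9, -25), Mul(-1, -25, 3))) = Mul(28, Add(-309, -225, 75)) = Mul(28, -459) = -12852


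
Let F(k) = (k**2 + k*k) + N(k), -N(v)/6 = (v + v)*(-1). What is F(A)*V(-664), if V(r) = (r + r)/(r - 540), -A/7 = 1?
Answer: 664/43 ≈ 15.442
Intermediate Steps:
A = -7 (A = -7*1 = -7)
N(v) = 12*v (N(v) = -6*(v + v)*(-1) = -6*2*v*(-1) = -(-12)*v = 12*v)
F(k) = 2*k**2 + 12*k (F(k) = (k**2 + k*k) + 12*k = (k**2 + k**2) + 12*k = 2*k**2 + 12*k)
V(r) = 2*r/(-540 + r) (V(r) = (2*r)/(-540 + r) = 2*r/(-540 + r))
F(A)*V(-664) = (2*(-7)*(6 - 7))*(2*(-664)/(-540 - 664)) = (2*(-7)*(-1))*(2*(-664)/(-1204)) = 14*(2*(-664)*(-1/1204)) = 14*(332/301) = 664/43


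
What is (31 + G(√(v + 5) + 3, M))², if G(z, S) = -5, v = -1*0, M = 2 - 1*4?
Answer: 676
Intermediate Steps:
M = -2 (M = 2 - 4 = -2)
v = 0
(31 + G(√(v + 5) + 3, M))² = (31 - 5)² = 26² = 676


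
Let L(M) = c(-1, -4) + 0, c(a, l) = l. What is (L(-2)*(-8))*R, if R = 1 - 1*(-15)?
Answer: 512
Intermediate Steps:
R = 16 (R = 1 + 15 = 16)
L(M) = -4 (L(M) = -4 + 0 = -4)
(L(-2)*(-8))*R = -4*(-8)*16 = 32*16 = 512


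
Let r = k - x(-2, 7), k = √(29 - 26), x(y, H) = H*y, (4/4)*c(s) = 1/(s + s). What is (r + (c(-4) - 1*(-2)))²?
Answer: 16321/64 + 127*√3/4 ≈ 310.01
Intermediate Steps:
c(s) = 1/(2*s) (c(s) = 1/(s + s) = 1/(2*s))
k = √3 ≈ 1.7320
r = 14 + √3 (r = √3 - 7*(-2) = √3 - 1*(-14) = √3 + 14 = 14 + √3 ≈ 15.732)
(r + (c(-4) - 1*(-2)))² = ((14 + √3) + ((½)/(-4) - 1*(-2)))² = ((14 + √3) + ((½)*(-¼) + 2))² = ((14 + √3) + (-⅛ + 2))² = ((14 + √3) + 15/8)² = (127/8 + √3)²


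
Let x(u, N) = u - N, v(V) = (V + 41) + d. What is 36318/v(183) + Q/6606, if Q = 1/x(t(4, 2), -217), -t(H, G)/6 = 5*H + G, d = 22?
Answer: 3398820071/23021910 ≈ 147.63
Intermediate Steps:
v(V) = 63 + V (v(V) = (V + 41) + 22 = (41 + V) + 22 = 63 + V)
t(H, G) = -30*H - 6*G (t(H, G) = -6*(5*H + G) = -6*(G + 5*H) = -30*H - 6*G)
Q = 1/85 (Q = 1/((-30*4 - 6*2) - 1*(-217)) = 1/((-120 - 12) + 217) = 1/(-132 + 217) = 1/85 ≈ 0.011765)
36318/v(183) + Q/6606 = 36318/(63 + 183) + (1/85)/6606 = 36318/246 + (1/85)*(1/6606) = 36318*(1/246) + 1/561510 = 6053/41 + 1/561510 = 3398820071/23021910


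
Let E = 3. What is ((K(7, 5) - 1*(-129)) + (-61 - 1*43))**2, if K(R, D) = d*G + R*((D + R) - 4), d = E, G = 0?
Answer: 6561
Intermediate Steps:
d = 3
K(R, D) = R*(-4 + D + R) (K(R, D) = 3*0 + R*((D + R) - 4) = 0 + R*(-4 + D + R) = R*(-4 + D + R))
((K(7, 5) - 1*(-129)) + (-61 - 1*43))**2 = ((7*(-4 + 5 + 7) - 1*(-129)) + (-61 - 1*43))**2 = ((7*8 + 129) + (-61 - 43))**2 = ((56 + 129) - 104)**2 = (185 - 104)**2 = 81**2 = 6561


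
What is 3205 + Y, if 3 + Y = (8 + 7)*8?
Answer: 3322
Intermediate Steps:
Y = 117 (Y = -3 + (8 + 7)*8 = -3 + 15*8 = -3 + 120 = 117)
3205 + Y = 3205 + 117 = 3322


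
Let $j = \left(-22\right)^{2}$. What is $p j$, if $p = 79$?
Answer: $38236$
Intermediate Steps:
$j = 484$
$p j = 79 \cdot 484 = 38236$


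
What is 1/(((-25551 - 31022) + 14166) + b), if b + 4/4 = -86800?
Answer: -1/129208 ≈ -7.7395e-6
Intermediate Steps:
b = -86801 (b = -1 - 86800 = -86801)
1/(((-25551 - 31022) + 14166) + b) = 1/(((-25551 - 31022) + 14166) - 86801) = 1/((-56573 + 14166) - 86801) = 1/(-42407 - 86801) = 1/(-129208) = -1/129208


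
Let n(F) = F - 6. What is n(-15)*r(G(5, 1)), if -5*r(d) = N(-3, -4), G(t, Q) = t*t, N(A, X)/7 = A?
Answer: -441/5 ≈ -88.200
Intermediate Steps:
N(A, X) = 7*A
G(t, Q) = t²
n(F) = -6 + F
r(d) = 21/5 (r(d) = -7*(-3)/5 = -⅕*(-21) = 21/5)
n(-15)*r(G(5, 1)) = (-6 - 15)*(21/5) = -21*21/5 = -441/5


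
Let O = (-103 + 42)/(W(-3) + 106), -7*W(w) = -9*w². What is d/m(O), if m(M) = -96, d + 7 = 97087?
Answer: -4045/4 ≈ -1011.3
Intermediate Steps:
d = 97080 (d = -7 + 97087 = 97080)
W(w) = 9*w²/7 (W(w) = -(-9)*w²/7 = 9*w²/7)
O = -427/823 (O = (-103 + 42)/((9/7)*(-3)² + 106) = -61/((9/7)*9 + 106) = -61/(81/7 + 106) = -61/823/7 = -61*7/823 = -427/823 ≈ -0.51883)
d/m(O) = 97080/(-96) = 97080*(-1/96) = -4045/4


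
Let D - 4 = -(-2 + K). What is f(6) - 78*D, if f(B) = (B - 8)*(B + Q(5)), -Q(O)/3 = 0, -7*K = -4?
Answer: -3048/7 ≈ -435.43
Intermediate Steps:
K = 4/7 (K = -1/7*(-4) = 4/7 ≈ 0.57143)
Q(O) = 0 (Q(O) = -3*0 = 0)
D = 38/7 (D = 4 - (-2 + 4/7) = 4 - 1*(-10/7) = 4 + 10/7 = 38/7 ≈ 5.4286)
f(B) = B*(-8 + B) (f(B) = (B - 8)*(B + 0) = (-8 + B)*B = B*(-8 + B))
f(6) - 78*D = 6*(-8 + 6) - 78*38/7 = 6*(-2) - 2964/7 = -12 - 2964/7 = -3048/7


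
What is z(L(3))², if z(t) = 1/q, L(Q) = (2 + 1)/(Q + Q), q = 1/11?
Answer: 121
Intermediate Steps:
q = 1/11 ≈ 0.090909
L(Q) = 3/(2*Q) (L(Q) = 3/((2*Q)) = 3*(1/(2*Q)) = 3/(2*Q))
z(t) = 11 (z(t) = 1/(1/11) = 11)
z(L(3))² = 11² = 121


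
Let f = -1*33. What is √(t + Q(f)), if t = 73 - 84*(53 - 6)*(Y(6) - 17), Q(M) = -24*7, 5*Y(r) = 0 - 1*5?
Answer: √70969 ≈ 266.40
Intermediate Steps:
Y(r) = -1 (Y(r) = (0 - 1*5)/5 = (0 - 5)/5 = (⅕)*(-5) = -1)
f = -33
Q(M) = -168
t = 71137 (t = 73 - 84*(53 - 6)*(-1 - 17) = 73 - 3948*(-18) = 73 - 84*(-846) = 73 + 71064 = 71137)
√(t + Q(f)) = √(71137 - 168) = √70969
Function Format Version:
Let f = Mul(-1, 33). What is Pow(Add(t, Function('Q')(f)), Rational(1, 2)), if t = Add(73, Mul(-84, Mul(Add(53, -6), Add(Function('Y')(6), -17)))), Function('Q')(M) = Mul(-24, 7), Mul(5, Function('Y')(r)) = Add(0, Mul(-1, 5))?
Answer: Pow(70969, Rational(1, 2)) ≈ 266.40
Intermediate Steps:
Function('Y')(r) = -1 (Function('Y')(r) = Mul(Rational(1, 5), Add(0, Mul(-1, 5))) = Mul(Rational(1, 5), Add(0, -5)) = Mul(Rational(1, 5), -5) = -1)
f = -33
Function('Q')(M) = -168
t = 71137 (t = Add(73, Mul(-84, Mul(Add(53, -6), Add(-1, -17)))) = Add(73, Mul(-84, Mul(47, -18))) = Add(73, Mul(-84, -846)) = Add(73, 71064) = 71137)
Pow(Add(t, Function('Q')(f)), Rational(1, 2)) = Pow(Add(71137, -168), Rational(1, 2)) = Pow(70969, Rational(1, 2))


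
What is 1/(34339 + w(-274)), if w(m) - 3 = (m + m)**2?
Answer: 1/334646 ≈ 2.9882e-6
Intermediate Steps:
w(m) = 3 + 4*m**2 (w(m) = 3 + (m + m)**2 = 3 + (2*m)**2 = 3 + 4*m**2)
1/(34339 + w(-274)) = 1/(34339 + (3 + 4*(-274)**2)) = 1/(34339 + (3 + 4*75076)) = 1/(34339 + (3 + 300304)) = 1/(34339 + 300307) = 1/334646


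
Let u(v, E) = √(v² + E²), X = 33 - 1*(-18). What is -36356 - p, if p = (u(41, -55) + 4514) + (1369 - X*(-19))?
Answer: -43208 - √4706 ≈ -43277.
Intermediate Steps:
X = 51 (X = 33 + 18 = 51)
u(v, E) = √(E² + v²)
p = 6852 + √4706 (p = (√((-55)² + 41²) + 4514) + (1369 - 51*(-19)) = (√(3025 + 1681) + 4514) + (1369 - 1*(-969)) = (√4706 + 4514) + (1369 + 969) = (4514 + √4706) + 2338 = 6852 + √4706 ≈ 6920.6)
-36356 - p = -36356 - (6852 + √4706) = -36356 + (-6852 - √4706) = -43208 - √4706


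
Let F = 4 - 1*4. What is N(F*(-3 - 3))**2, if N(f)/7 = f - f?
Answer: 0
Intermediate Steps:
F = 0 (F = 4 - 4 = 0)
N(f) = 0 (N(f) = 7*(f - f) = 7*0 = 0)
N(F*(-3 - 3))**2 = 0**2 = 0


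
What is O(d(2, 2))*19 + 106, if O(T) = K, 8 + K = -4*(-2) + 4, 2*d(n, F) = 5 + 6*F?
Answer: 182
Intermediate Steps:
d(n, F) = 5/2 + 3*F (d(n, F) = (5 + 6*F)/2 = 5/2 + 3*F)
K = 4 (K = -8 + (-4*(-2) + 4) = -8 + (8 + 4) = -8 + 12 = 4)
O(T) = 4
O(d(2, 2))*19 + 106 = 4*19 + 106 = 76 + 106 = 182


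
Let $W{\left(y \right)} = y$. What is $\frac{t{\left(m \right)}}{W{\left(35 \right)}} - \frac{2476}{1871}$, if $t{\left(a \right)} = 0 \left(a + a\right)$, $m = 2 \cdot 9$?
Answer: $- \frac{2476}{1871} \approx -1.3234$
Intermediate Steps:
$m = 18$
$t{\left(a \right)} = 0$ ($t{\left(a \right)} = 0 \cdot 2 a = 0$)
$\frac{t{\left(m \right)}}{W{\left(35 \right)}} - \frac{2476}{1871} = \frac{0}{35} - \frac{2476}{1871} = 0 \cdot \frac{1}{35} - \frac{2476}{1871} = 0 - \frac{2476}{1871} = - \frac{2476}{1871}$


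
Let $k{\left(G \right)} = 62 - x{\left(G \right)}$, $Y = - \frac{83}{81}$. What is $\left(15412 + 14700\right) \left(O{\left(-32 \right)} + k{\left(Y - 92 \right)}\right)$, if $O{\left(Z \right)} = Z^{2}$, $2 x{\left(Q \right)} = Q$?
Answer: $\frac{2762279152}{81} \approx 3.4102 \cdot 10^{7}$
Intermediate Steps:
$Y = - \frac{83}{81}$ ($Y = \left(-83\right) \frac{1}{81} = - \frac{83}{81} \approx -1.0247$)
$x{\left(Q \right)} = \frac{Q}{2}$
$k{\left(G \right)} = 62 - \frac{G}{2}$
$\left(15412 + 14700\right) \left(O{\left(-32 \right)} + k{\left(Y - 92 \right)}\right) = \left(15412 + 14700\right) \left(\left(-32\right)^{2} + \left(62 - \frac{- \frac{83}{81} - 92}{2}\right)\right) = 30112 \left(1024 + \left(62 - \frac{- \frac{83}{81} - 92}{2}\right)\right) = 30112 \left(1024 + \left(62 - - \frac{7535}{162}\right)\right) = 30112 \left(1024 + \left(62 + \frac{7535}{162}\right)\right) = 30112 \left(1024 + \frac{17579}{162}\right) = 30112 \cdot \frac{183467}{162} = \frac{2762279152}{81}$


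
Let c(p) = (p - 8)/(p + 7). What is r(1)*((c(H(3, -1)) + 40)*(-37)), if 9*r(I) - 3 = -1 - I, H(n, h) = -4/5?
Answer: -44252/279 ≈ -158.61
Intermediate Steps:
H(n, h) = -⅘ (H(n, h) = -4*⅕ = -⅘)
c(p) = (-8 + p)/(7 + p)
r(I) = 2/9 - I/9 (r(I) = ⅓ + (-1 - I)/9 = ⅓ + (-⅑ - I/9) = 2/9 - I/9)
r(1)*((c(H(3, -1)) + 40)*(-37)) = (2/9 - ⅑*1)*(((-8 - ⅘)/(7 - ⅘) + 40)*(-37)) = (2/9 - ⅑)*((-44/5/(31/5) + 40)*(-37)) = (((5/31)*(-44/5) + 40)*(-37))/9 = ((-44/31 + 40)*(-37))/9 = ((1196/31)*(-37))/9 = (⅑)*(-44252/31) = -44252/279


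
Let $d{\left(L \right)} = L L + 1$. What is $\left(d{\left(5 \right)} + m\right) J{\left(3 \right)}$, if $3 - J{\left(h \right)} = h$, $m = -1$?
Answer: $0$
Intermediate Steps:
$J{\left(h \right)} = 3 - h$
$d{\left(L \right)} = 1 + L^{2}$ ($d{\left(L \right)} = L^{2} + 1 = 1 + L^{2}$)
$\left(d{\left(5 \right)} + m\right) J{\left(3 \right)} = \left(\left(1 + 5^{2}\right) - 1\right) \left(3 - 3\right) = \left(\left(1 + 25\right) - 1\right) \left(3 - 3\right) = \left(26 - 1\right) 0 = 25 \cdot 0 = 0$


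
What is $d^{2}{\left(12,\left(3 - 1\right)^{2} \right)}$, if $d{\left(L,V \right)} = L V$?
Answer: $2304$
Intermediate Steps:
$d^{2}{\left(12,\left(3 - 1\right)^{2} \right)} = \left(12 \left(3 - 1\right)^{2}\right)^{2} = \left(12 \cdot 2^{2}\right)^{2} = \left(12 \cdot 4\right)^{2} = 48^{2} = 2304$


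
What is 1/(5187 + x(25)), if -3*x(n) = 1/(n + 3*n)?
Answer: 300/1556099 ≈ 0.00019279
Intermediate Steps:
x(n) = -1/(12*n) (x(n) = -1/(3*(n + 3*n)) = -1/(4*n)/3 = -1/(12*n))
1/(5187 + x(25)) = 1/(5187 - 1/12/25) = 1/(5187 - 1/12*1/25) = 1/(5187 - 1/300) = 1/(1556099/300) = 300/1556099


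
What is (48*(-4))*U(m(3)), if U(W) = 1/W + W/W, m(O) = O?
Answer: -256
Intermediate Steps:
U(W) = 1 + 1/W (U(W) = 1/W + 1 = 1 + 1/W)
(48*(-4))*U(m(3)) = (48*(-4))*((1 + 3)/3) = -64*4 = -192*4/3 = -256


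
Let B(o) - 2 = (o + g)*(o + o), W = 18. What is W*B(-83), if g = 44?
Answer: 116568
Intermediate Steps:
B(o) = 2 + 2*o*(44 + o) (B(o) = 2 + (o + 44)*(o + o) = 2 + (44 + o)*(2*o) = 2 + 2*o*(44 + o))
W*B(-83) = 18*(2 + 2*(-83)² + 88*(-83)) = 18*(2 + 2*6889 - 7304) = 18*(2 + 13778 - 7304) = 18*6476 = 116568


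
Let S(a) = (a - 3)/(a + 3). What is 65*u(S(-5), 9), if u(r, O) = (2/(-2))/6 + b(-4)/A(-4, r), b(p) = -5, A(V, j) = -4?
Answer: 845/12 ≈ 70.417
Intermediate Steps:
S(a) = (-3 + a)/(3 + a)
u(r, O) = 13/12 (u(r, O) = (2/(-2))/6 - 5/(-4) = (2*(-½))*(⅙) - 5*(-¼) = -1*⅙ + 5/4 = -⅙ + 5/4 = 13/12)
65*u(S(-5), 9) = 65*(13/12) = 845/12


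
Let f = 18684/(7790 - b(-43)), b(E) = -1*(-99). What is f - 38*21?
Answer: -6118734/7691 ≈ -795.57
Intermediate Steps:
b(E) = 99
f = 18684/7691 (f = 18684/(7790 - 1*99) = 18684/(7790 - 99) = 18684/7691 ≈ 2.4293)
f - 38*21 = 18684/7691 - 38*21 = 18684/7691 - 1*798 = 18684/7691 - 798 = -6118734/7691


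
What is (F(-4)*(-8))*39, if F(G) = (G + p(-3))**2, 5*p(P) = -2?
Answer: -151008/25 ≈ -6040.3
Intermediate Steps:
p(P) = -2/5 (p(P) = (1/5)*(-2) = -2/5)
F(G) = (-2/5 + G)**2 (F(G) = (G - 2/5)**2 = (-2/5 + G)**2)
(F(-4)*(-8))*39 = (((-2 + 5*(-4))**2/25)*(-8))*39 = (((-2 - 20)**2/25)*(-8))*39 = (((1/25)*(-22)**2)*(-8))*39 = (((1/25)*484)*(-8))*39 = ((484/25)*(-8))*39 = -3872/25*39 = -151008/25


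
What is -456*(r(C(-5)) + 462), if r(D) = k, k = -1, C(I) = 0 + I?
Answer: -210216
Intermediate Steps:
C(I) = I
r(D) = -1
-456*(r(C(-5)) + 462) = -456*(-1 + 462) = -456*461 = -210216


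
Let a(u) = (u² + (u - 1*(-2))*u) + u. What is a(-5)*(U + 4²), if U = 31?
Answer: 1645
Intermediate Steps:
a(u) = u + u² + u*(2 + u) (a(u) = (u² + (u + 2)*u) + u = (u² + (2 + u)*u) + u = (u² + u*(2 + u)) + u = u + u² + u*(2 + u))
a(-5)*(U + 4²) = (-5*(3 + 2*(-5)))*(31 + 4²) = (-5*(3 - 10))*(31 + 16) = -5*(-7)*47 = 35*47 = 1645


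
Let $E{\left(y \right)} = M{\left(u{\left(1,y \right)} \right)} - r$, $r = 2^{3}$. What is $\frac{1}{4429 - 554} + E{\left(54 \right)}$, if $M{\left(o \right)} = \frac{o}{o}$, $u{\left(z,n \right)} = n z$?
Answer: $- \frac{27124}{3875} \approx -6.9997$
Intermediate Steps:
$r = 8$
$M{\left(o \right)} = 1$
$E{\left(y \right)} = -7$ ($E{\left(y \right)} = 1 - 8 = -7$)
$\frac{1}{4429 - 554} + E{\left(54 \right)} = \frac{1}{4429 - 554} - 7 = \frac{1}{3875} - 7 = - \frac{27124}{3875}$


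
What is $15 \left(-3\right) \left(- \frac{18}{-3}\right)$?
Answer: $-270$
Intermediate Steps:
$15 \left(-3\right) \left(- \frac{18}{-3}\right) = - 45 \left(\left(-18\right) \left(- \frac{1}{3}\right)\right) = \left(-45\right) 6 = -270$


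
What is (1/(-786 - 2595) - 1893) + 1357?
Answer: -1812217/3381 ≈ -536.00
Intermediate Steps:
(1/(-786 - 2595) - 1893) + 1357 = (1/(-3381) - 1893) + 1357 = (-1/3381 - 1893) + 1357 = -6400234/3381 + 1357 = -1812217/3381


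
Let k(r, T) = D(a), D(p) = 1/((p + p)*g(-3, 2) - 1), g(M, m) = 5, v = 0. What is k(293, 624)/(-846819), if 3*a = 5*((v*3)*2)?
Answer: 1/846819 ≈ 1.1809e-6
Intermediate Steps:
a = 0 (a = (5*((0*3)*2))/3 = (5*(0*2))/3 = (5*0)/3 = (1/3)*0 = 0)
D(p) = 1/(-1 + 10*p) (D(p) = 1/((p + p)*5 - 1) = 1/((2*p)*5 - 1) = 1/(10*p - 1) = 1/(-1 + 10*p))
k(r, T) = -1 (k(r, T) = 1/(-1 + 10*0) = 1/(-1 + 0) = 1/(-1) = -1)
k(293, 624)/(-846819) = -1/(-846819) = -1*(-1/846819) = 1/846819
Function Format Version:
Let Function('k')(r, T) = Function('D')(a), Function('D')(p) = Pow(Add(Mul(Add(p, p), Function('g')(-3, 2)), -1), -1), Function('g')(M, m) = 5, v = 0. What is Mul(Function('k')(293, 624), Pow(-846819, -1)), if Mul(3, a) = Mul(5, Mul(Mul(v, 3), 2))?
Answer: Rational(1, 846819) ≈ 1.1809e-6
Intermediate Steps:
a = 0 (a = Mul(Rational(1, 3), Mul(5, Mul(Mul(0, 3), 2))) = Mul(Rational(1, 3), Mul(5, Mul(0, 2))) = Mul(Rational(1, 3), Mul(5, 0)) = Mul(Rational(1, 3), 0) = 0)
Function('D')(p) = Pow(Add(-1, Mul(10, p)), -1) (Function('D')(p) = Pow(Add(Mul(Add(p, p), 5), -1), -1) = Pow(Add(Mul(Mul(2, p), 5), -1), -1) = Pow(Add(Mul(10, p), -1), -1) = Pow(Add(-1, Mul(10, p)), -1))
Function('k')(r, T) = -1 (Function('k')(r, T) = Pow(Add(-1, Mul(10, 0)), -1) = Pow(Add(-1, 0), -1) = Pow(-1, -1) = -1)
Mul(Function('k')(293, 624), Pow(-846819, -1)) = Mul(-1, Pow(-846819, -1)) = Mul(-1, Rational(-1, 846819)) = Rational(1, 846819)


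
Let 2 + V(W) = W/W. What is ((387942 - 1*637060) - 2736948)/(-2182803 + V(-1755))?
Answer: 1493033/1091402 ≈ 1.3680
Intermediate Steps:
V(W) = -1 (V(W) = -2 + W/W = -2 + 1 = -1)
((387942 - 1*637060) - 2736948)/(-2182803 + V(-1755)) = ((387942 - 1*637060) - 2736948)/(-2182803 - 1) = ((387942 - 637060) - 2736948)/(-2182804) = (-249118 - 2736948)*(-1/2182804) = -2986066*(-1/2182804) = 1493033/1091402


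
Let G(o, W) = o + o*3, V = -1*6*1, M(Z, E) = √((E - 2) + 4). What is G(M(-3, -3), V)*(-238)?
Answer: -952*I ≈ -952.0*I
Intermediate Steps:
M(Z, E) = √(2 + E) (M(Z, E) = √((-2 + E) + 4) = √(2 + E))
V = -6 (V = -6*1 = -6)
G(o, W) = 4*o (G(o, W) = o + 3*o = 4*o)
G(M(-3, -3), V)*(-238) = (4*√(2 - 3))*(-238) = (4*√(-1))*(-238) = (4*I)*(-238) = -952*I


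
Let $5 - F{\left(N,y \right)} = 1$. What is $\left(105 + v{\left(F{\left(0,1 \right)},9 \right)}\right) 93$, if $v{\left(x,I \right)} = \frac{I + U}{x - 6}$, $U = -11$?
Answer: $9858$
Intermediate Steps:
$F{\left(N,y \right)} = 4$ ($F{\left(N,y \right)} = 5 - 1 = 4$)
$v{\left(x,I \right)} = \frac{-11 + I}{-6 + x}$ ($v{\left(x,I \right)} = \frac{I - 11}{x - 6} = \frac{-11 + I}{-6 + x}$)
$\left(105 + v{\left(F{\left(0,1 \right)},9 \right)}\right) 93 = \left(105 + \frac{-11 + 9}{-6 + 4}\right) 93 = \left(105 + \frac{1}{-2} \left(-2\right)\right) 93 = \left(105 - -1\right) 93 = \left(105 + 1\right) 93 = 106 \cdot 93 = 9858$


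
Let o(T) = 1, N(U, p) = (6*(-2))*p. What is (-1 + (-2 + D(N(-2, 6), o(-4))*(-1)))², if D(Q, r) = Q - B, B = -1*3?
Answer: 4356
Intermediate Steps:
N(U, p) = -12*p
B = -3
D(Q, r) = 3 + Q (D(Q, r) = Q - 1*(-3) = Q + 3 = 3 + Q)
(-1 + (-2 + D(N(-2, 6), o(-4))*(-1)))² = (-1 + (-2 + (3 - 12*6)*(-1)))² = (-1 + (-2 + (3 - 72)*(-1)))² = (-1 + (-2 - 69*(-1)))² = (-1 + (-2 + 69))² = (-1 + 67)² = 66² = 4356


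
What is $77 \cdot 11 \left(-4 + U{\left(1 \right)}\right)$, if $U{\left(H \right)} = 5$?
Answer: $847$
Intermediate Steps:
$77 \cdot 11 \left(-4 + U{\left(1 \right)}\right) = 77 \cdot 11 \left(-4 + 5\right) = 77 \cdot 11 \cdot 1 = 77 \cdot 11 = 847$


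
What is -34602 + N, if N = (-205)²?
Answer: 7423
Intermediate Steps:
N = 42025
-34602 + N = -34602 + 42025 = 7423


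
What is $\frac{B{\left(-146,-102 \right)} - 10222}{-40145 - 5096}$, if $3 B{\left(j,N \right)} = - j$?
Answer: $\frac{4360}{19389} \approx 0.22487$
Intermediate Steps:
$B{\left(j,N \right)} = - \frac{j}{3}$ ($B{\left(j,N \right)} = \frac{\left(-1\right) j}{3} = - \frac{j}{3}$)
$\frac{B{\left(-146,-102 \right)} - 10222}{-40145 - 5096} = \frac{\left(- \frac{1}{3}\right) \left(-146\right) - 10222}{-40145 - 5096} = \frac{\frac{146}{3} - 10222}{-45241} = \left(- \frac{30520}{3}\right) \left(- \frac{1}{45241}\right) = \frac{4360}{19389}$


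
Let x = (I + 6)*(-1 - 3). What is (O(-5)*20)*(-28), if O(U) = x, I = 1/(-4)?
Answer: 12880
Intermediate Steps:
I = -¼ ≈ -0.25000
x = -23 (x = (-¼ + 6)*(-1 - 3) = (23/4)*(-4) = -23)
O(U) = -23
(O(-5)*20)*(-28) = -23*20*(-28) = -460*(-28) = 12880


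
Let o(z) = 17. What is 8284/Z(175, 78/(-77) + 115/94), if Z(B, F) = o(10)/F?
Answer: 6308266/61523 ≈ 102.54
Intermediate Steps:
Z(B, F) = 17/F
8284/Z(175, 78/(-77) + 115/94) = 8284/((17/(78/(-77) + 115/94))) = 8284/((17/(78*(-1/77) + 115*(1/94)))) = 8284/((17/(-78/77 + 115/94))) = 8284/((17/(1523/7238))) = 8284/((17*(7238/1523))) = 8284/(123046/1523) = 8284*(1523/123046) = 6308266/61523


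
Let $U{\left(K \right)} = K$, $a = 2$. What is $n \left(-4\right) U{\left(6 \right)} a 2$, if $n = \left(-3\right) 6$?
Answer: $1728$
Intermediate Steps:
$n = -18$
$n \left(-4\right) U{\left(6 \right)} a 2 = \left(-18\right) \left(-4\right) 6 \cdot 2 \cdot 2 = 72 \cdot 12 \cdot 2 = 72 \cdot 24 = 1728$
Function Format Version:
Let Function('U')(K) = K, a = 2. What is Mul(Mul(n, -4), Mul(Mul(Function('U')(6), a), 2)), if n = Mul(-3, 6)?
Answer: 1728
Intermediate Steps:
n = -18
Mul(Mul(n, -4), Mul(Mul(Function('U')(6), a), 2)) = Mul(Mul(-18, -4), Mul(Mul(6, 2), 2)) = Mul(72, Mul(12, 2)) = Mul(72, 24) = 1728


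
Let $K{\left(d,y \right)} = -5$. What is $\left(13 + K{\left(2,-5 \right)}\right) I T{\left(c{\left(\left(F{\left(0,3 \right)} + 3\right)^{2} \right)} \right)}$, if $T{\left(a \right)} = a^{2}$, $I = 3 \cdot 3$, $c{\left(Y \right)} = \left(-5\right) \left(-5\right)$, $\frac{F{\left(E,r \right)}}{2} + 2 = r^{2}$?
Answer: $45000$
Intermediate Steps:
$F{\left(E,r \right)} = -4 + 2 r^{2}$
$c{\left(Y \right)} = 25$
$I = 9$
$\left(13 + K{\left(2,-5 \right)}\right) I T{\left(c{\left(\left(F{\left(0,3 \right)} + 3\right)^{2} \right)} \right)} = \left(13 - 5\right) 9 \cdot 25^{2} = 8 \cdot 9 \cdot 625 = 72 \cdot 625 = 45000$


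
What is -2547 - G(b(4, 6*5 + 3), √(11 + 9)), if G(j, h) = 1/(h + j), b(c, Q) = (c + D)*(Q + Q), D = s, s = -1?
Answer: -49900923/19592 + √5/19592 ≈ -2547.0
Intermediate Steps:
D = -1
b(c, Q) = 2*Q*(-1 + c) (b(c, Q) = (c - 1)*(Q + Q) = (-1 + c)*(2*Q) = 2*Q*(-1 + c))
-2547 - G(b(4, 6*5 + 3), √(11 + 9)) = -2547 - 1/(√(11 + 9) + 2*(6*5 + 3)*(-1 + 4)) = -2547 - 1/(√20 + 2*(30 + 3)*3) = -2547 - 1/(2*√5 + 2*33*3) = -2547 - 1/(2*√5 + 198) = -2547 - 1/(198 + 2*√5)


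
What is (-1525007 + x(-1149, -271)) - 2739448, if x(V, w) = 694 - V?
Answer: -4262612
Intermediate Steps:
(-1525007 + x(-1149, -271)) - 2739448 = (-1525007 + (694 - 1*(-1149))) - 2739448 = (-1525007 + (694 + 1149)) - 2739448 = (-1525007 + 1843) - 2739448 = -1523164 - 2739448 = -4262612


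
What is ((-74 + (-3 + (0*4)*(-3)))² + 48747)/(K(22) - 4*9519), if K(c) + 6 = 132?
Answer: -27338/18975 ≈ -1.4407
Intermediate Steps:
K(c) = 126 (K(c) = -6 + 132 = 126)
((-74 + (-3 + (0*4)*(-3)))² + 48747)/(K(22) - 4*9519) = ((-74 + (-3 + (0*4)*(-3)))² + 48747)/(126 - 4*9519) = ((-74 + (-3 + 0*(-3)))² + 48747)/(126 - 38076) = ((-74 + (-3 + 0))² + 48747)/(-37950) = ((-74 - 3)² + 48747)*(-1/37950) = ((-77)² + 48747)*(-1/37950) = (5929 + 48747)*(-1/37950) = 54676*(-1/37950) = -27338/18975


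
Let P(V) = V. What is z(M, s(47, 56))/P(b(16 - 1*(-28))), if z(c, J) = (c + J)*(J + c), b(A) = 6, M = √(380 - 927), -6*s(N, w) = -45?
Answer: -1963/24 + 5*I*√547/2 ≈ -81.792 + 58.47*I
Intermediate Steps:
s(N, w) = 15/2 (s(N, w) = -⅙*(-45) = 15/2)
M = I*√547 (M = √(-547) = I*√547 ≈ 23.388*I)
z(c, J) = (J + c)² (z(c, J) = (J + c)*(J + c) = (J + c)²)
z(M, s(47, 56))/P(b(16 - 1*(-28))) = (15/2 + I*√547)²/6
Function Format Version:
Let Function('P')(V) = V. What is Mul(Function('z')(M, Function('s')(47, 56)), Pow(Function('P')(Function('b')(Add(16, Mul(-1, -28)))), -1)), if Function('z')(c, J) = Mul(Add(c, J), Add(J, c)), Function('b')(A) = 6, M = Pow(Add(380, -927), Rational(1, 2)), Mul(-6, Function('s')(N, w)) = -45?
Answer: Add(Rational(-1963, 24), Mul(Rational(5, 2), I, Pow(547, Rational(1, 2)))) ≈ Add(-81.792, Mul(58.470, I))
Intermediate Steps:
Function('s')(N, w) = Rational(15, 2) (Function('s')(N, w) = Mul(Rational(-1, 6), -45) = Rational(15, 2))
M = Mul(I, Pow(547, Rational(1, 2))) (M = Pow(-547, Rational(1, 2)) = Mul(I, Pow(547, Rational(1, 2))) ≈ Mul(23.388, I))
Function('z')(c, J) = Pow(Add(J, c), 2) (Function('z')(c, J) = Mul(Add(J, c), Add(J, c)) = Pow(Add(J, c), 2))
Mul(Function('z')(M, Function('s')(47, 56)), Pow(Function('P')(Function('b')(Add(16, Mul(-1, -28)))), -1)) = Mul(Pow(Add(Rational(15, 2), Mul(I, Pow(547, Rational(1, 2)))), 2), Pow(6, -1)) = Mul(Pow(Add(Rational(15, 2), Mul(I, Pow(547, Rational(1, 2)))), 2), Rational(1, 6)) = Mul(Rational(1, 6), Pow(Add(Rational(15, 2), Mul(I, Pow(547, Rational(1, 2)))), 2))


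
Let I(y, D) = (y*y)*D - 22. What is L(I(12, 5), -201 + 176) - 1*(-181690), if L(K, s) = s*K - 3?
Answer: 164237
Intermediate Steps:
I(y, D) = -22 + D*y² (I(y, D) = y²*D - 22 = D*y² - 22 = -22 + D*y²)
L(K, s) = -3 + K*s (L(K, s) = K*s - 3 = -3 + K*s)
L(I(12, 5), -201 + 176) - 1*(-181690) = (-3 + (-22 + 5*12²)*(-201 + 176)) - 1*(-181690) = (-3 + (-22 + 5*144)*(-25)) + 181690 = (-3 + (-22 + 720)*(-25)) + 181690 = (-3 + 698*(-25)) + 181690 = (-3 - 17450) + 181690 = -17453 + 181690 = 164237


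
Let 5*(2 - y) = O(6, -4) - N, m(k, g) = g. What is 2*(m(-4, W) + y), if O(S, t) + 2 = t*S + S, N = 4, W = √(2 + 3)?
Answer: 68/5 + 2*√5 ≈ 18.072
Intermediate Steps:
W = √5 ≈ 2.2361
O(S, t) = -2 + S + S*t (O(S, t) = -2 + (t*S + S) = -2 + (S*t + S) = -2 + (S + S*t) = -2 + S + S*t)
y = 34/5 (y = 2 - ((-2 + 6 + 6*(-4)) - 1*4)/5 = 2 - ((-2 + 6 - 24) - 4)/5 = 2 - (-20 - 4)/5 = 2 - ⅕*(-24) = 2 + 24/5 = 34/5 ≈ 6.8000)
2*(m(-4, W) + y) = 2*(√5 + 34/5) = 2*(34/5 + √5) = 68/5 + 2*√5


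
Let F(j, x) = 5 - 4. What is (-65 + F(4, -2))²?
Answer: 4096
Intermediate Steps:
F(j, x) = 1
(-65 + F(4, -2))² = (-65 + 1)² = (-64)² = 4096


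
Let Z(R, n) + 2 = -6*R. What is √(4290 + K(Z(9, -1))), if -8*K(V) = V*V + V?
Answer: √3905 ≈ 62.490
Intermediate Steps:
Z(R, n) = -2 - 6*R
K(V) = -V/8 - V²/8 (K(V) = -(V*V + V)/8 = -(V² + V)/8 = -(V + V²)/8 = -V/8 - V²/8)
√(4290 + K(Z(9, -1))) = √(4290 - (-2 - 6*9)*(1 + (-2 - 6*9))/8) = √(4290 - (-2 - 54)*(1 + (-2 - 54))/8) = √(4290 - ⅛*(-56)*(1 - 56)) = √(4290 - ⅛*(-56)*(-55)) = √(4290 - 385) = √3905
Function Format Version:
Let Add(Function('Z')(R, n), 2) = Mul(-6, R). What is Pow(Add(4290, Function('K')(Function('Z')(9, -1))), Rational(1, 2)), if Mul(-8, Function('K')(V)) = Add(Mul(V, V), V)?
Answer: Pow(3905, Rational(1, 2)) ≈ 62.490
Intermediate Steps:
Function('Z')(R, n) = Add(-2, Mul(-6, R))
Function('K')(V) = Add(Mul(Rational(-1, 8), V), Mul(Rational(-1, 8), Pow(V, 2))) (Function('K')(V) = Mul(Rational(-1, 8), Add(Mul(V, V), V)) = Mul(Rational(-1, 8), Add(Pow(V, 2), V)) = Mul(Rational(-1, 8), Add(V, Pow(V, 2))) = Add(Mul(Rational(-1, 8), V), Mul(Rational(-1, 8), Pow(V, 2))))
Pow(Add(4290, Function('K')(Function('Z')(9, -1))), Rational(1, 2)) = Pow(Add(4290, Mul(Rational(-1, 8), Add(-2, Mul(-6, 9)), Add(1, Add(-2, Mul(-6, 9))))), Rational(1, 2)) = Pow(Add(4290, Mul(Rational(-1, 8), Add(-2, -54), Add(1, Add(-2, -54)))), Rational(1, 2)) = Pow(Add(4290, Mul(Rational(-1, 8), -56, Add(1, -56))), Rational(1, 2)) = Pow(Add(4290, Mul(Rational(-1, 8), -56, -55)), Rational(1, 2)) = Pow(Add(4290, -385), Rational(1, 2)) = Pow(3905, Rational(1, 2))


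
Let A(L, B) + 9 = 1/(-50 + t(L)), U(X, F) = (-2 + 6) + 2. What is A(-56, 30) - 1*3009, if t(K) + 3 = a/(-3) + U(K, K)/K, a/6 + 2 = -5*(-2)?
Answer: -5839858/1935 ≈ -3018.0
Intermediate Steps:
U(X, F) = 6 (U(X, F) = 4 + 2 = 6)
a = 48 (a = -12 + 6*(-5*(-2)) = -12 + 6*10 = -12 + 60 = 48)
t(K) = -19 + 6/K (t(K) = -3 + (48/(-3) + 6/K) = -3 + (48*(-⅓) + 6/K) = -3 + (-16 + 6/K) = -19 + 6/K)
A(L, B) = -9 + 1/(-69 + 6/L) (A(L, B) = -9 + 1/(-50 + (-19 + 6/L)) = -9 + 1/(-69 + 6/L))
A(-56, 30) - 1*3009 = 2*(27 - 311*(-56))/(3*(-2 + 23*(-56))) - 1*3009 = 2*(27 + 17416)/(3*(-2 - 1288)) - 3009 = (⅔)*17443/(-1290) - 3009 = (⅔)*(-1/1290)*17443 - 3009 = -17443/1935 - 3009 = -5839858/1935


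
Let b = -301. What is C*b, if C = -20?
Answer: 6020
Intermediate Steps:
C*b = -20*(-301) = 6020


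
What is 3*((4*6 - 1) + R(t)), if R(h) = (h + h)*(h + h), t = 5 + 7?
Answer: 1797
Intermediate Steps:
t = 12
R(h) = 4*h² (R(h) = (2*h)*(2*h) = 4*h²)
3*((4*6 - 1) + R(t)) = 3*((4*6 - 1) + 4*12²) = 3*((24 - 1) + 4*144) = 3*(23 + 576) = 3*599 = 1797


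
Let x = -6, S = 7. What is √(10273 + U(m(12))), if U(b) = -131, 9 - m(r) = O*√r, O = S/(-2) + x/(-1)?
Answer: √10142 ≈ 100.71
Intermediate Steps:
O = 5/2 (O = 7/(-2) - 6/(-1) = 7*(-½) - 6*(-1) = -7/2 + 6 = 5/2 ≈ 2.5000)
m(r) = 9 - 5*√r/2
√(10273 + U(m(12))) = √(10273 - 131) = √10142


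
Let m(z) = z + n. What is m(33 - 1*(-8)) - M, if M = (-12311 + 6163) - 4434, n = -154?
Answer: 10469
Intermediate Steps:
m(z) = -154 + z (m(z) = z - 154 = -154 + z)
M = -10582 (M = -6148 - 4434 = -10582)
m(33 - 1*(-8)) - M = (-154 + (33 - 1*(-8))) - 1*(-10582) = (-154 + (33 + 8)) + 10582 = (-154 + 41) + 10582 = -113 + 10582 = 10469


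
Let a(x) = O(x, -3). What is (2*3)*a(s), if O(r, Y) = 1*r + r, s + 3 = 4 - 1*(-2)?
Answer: 36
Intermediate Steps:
s = 3 (s = -3 + (4 - 1*(-2)) = -3 + (4 + 2) = -3 + 6 = 3)
O(r, Y) = 2*r (O(r, Y) = r + r = 2*r)
a(x) = 2*x
(2*3)*a(s) = (2*3)*(2*3) = 6*6 = 36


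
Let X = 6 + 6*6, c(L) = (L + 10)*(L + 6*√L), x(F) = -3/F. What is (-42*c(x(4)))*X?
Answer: 48951/4 - 48951*I*√3 ≈ 12238.0 - 84786.0*I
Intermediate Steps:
c(L) = (10 + L)*(L + 6*√L)
X = 42 (X = 6 + 36 = 42)
(-42*c(x(4)))*X = -42*((-3/4)² + 6*(-3/4)^(3/2) + 10*(-3/4) + 60*√(-3/4))*42 = -42*((-3*¼)² + 6*(-3*¼)^(3/2) + 10*(-3*¼) + 60*√(-3*¼))*42 = -42*((-¾)² + 6*(-¾)^(3/2) + 10*(-¾) + 60*√(-¾))*42 = -42*(9/16 + 6*(-3*I*√3/8) - 15/2 + 60*(I*√3/2))*42 = -42*(9/16 - 9*I*√3/4 - 15/2 + 30*I*√3)*42 = -42*(-111/16 + 111*I*√3/4)*42 = (2331/8 - 2331*I*√3/2)*42 = 48951/4 - 48951*I*√3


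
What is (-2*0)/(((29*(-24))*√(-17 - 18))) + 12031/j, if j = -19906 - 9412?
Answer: -12031/29318 ≈ -0.41036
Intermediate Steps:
j = -29318
(-2*0)/(((29*(-24))*√(-17 - 18))) + 12031/j = (-2*0)/(((29*(-24))*√(-17 - 18))) + 12031/(-29318) = 0/((-696*I*√35)) + 12031*(-1/29318) = 0/((-696*I*√35)) - 12031/29318 = 0*(I*√35/24360) - 12031/29318 = 0 - 12031/29318 = -12031/29318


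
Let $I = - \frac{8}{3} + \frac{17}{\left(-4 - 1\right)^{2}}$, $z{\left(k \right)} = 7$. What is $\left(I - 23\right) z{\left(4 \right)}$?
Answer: $- \frac{13118}{75} \approx -174.91$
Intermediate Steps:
$I = - \frac{149}{75}$ ($I = \left(-8\right) \frac{1}{3} + \frac{17}{\left(-5\right)^{2}} = - \frac{8}{3} + \frac{17}{25} = - \frac{149}{75} \approx -1.9867$)
$\left(I - 23\right) z{\left(4 \right)} = \left(- \frac{149}{75} - 23\right) 7 = \left(- \frac{1874}{75}\right) 7 = - \frac{13118}{75}$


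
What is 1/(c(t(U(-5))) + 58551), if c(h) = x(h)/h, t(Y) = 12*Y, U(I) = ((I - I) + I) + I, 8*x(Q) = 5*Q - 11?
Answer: 960/56209571 ≈ 1.7079e-5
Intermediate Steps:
x(Q) = -11/8 + 5*Q/8 (x(Q) = (5*Q - 11)/8 = (-11 + 5*Q)/8 = -11/8 + 5*Q/8)
U(I) = 2*I (U(I) = (0 + I) + I = I + I = 2*I)
c(h) = (-11/8 + 5*h/8)/h
1/(c(t(U(-5))) + 58551) = 1/((-11 + 5*(12*(2*(-5))))/(8*((12*(2*(-5))))) + 58551) = 1/((-11 + 5*(12*(-10)))/(8*((12*(-10)))) + 58551) = 1/((⅛)*(-11 + 5*(-120))/(-120) + 58551) = 1/((⅛)*(-1/120)*(-11 - 600) + 58551) = 1/((⅛)*(-1/120)*(-611) + 58551) = 1/(611/960 + 58551) = 1/(56209571/960) = 960/56209571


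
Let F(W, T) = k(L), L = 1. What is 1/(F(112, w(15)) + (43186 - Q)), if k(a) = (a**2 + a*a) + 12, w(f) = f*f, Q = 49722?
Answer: -1/6522 ≈ -0.00015333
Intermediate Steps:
w(f) = f**2
k(a) = 12 + 2*a**2 (k(a) = (a**2 + a**2) + 12 = 2*a**2 + 12 = 12 + 2*a**2)
F(W, T) = 14 (F(W, T) = 12 + 2*1**2 = 12 + 2*1 = 12 + 2 = 14)
1/(F(112, w(15)) + (43186 - Q)) = 1/(14 + (43186 - 1*49722)) = 1/(14 + (43186 - 49722)) = 1/(14 - 6536) = 1/(-6522) = -1/6522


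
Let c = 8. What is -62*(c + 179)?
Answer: -11594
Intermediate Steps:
-62*(c + 179) = -62*(8 + 179) = -62*187 = -11594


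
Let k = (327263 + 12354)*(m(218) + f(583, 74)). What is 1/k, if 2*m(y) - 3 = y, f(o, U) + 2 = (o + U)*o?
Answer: 2/260241375143 ≈ 7.6852e-12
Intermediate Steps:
f(o, U) = -2 + o*(U + o) (f(o, U) = -2 + (o + U)*o = -2 + (U + o)*o = -2 + o*(U + o))
m(y) = 3/2 + y/2
k = 260241375143/2 (k = (327263 + 12354)*((3/2 + (½)*218) + (-2 + 583² + 74*583)) = 339617*((3/2 + 109) + (-2 + 339889 + 43142)) = 339617*(221/2 + 383029) = 339617*(766279/2) = 260241375143/2 ≈ 1.3012e+11)
1/k = 1/(260241375143/2) = 2/260241375143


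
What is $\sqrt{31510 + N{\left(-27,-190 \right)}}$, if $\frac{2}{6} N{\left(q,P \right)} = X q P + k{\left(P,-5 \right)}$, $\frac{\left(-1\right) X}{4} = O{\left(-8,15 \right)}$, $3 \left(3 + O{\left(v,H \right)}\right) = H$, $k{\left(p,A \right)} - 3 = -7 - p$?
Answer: $2 i \sqrt{22763} \approx 301.75 i$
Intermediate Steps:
$k{\left(p,A \right)} = -4 - p$ ($k{\left(p,A \right)} = 3 - \left(7 + p\right) = -4 - p$)
$O{\left(v,H \right)} = -3 + \frac{H}{3}$
$X = -8$ ($X = - 4 \left(-3 + \frac{1}{3} \cdot 15\right) = - 4 \left(-3 + 5\right) = \left(-4\right) 2 = -8$)
$N{\left(q,P \right)} = -12 - 3 P - 24 P q$ ($N{\left(q,P \right)} = 3 \left(- 8 q P - \left(4 + P\right)\right) = 3 \left(- 8 P q - \left(4 + P\right)\right) = 3 \left(-4 - P - 8 P q\right) = -12 - 3 P - 24 P q$)
$\sqrt{31510 + N{\left(-27,-190 \right)}} = \sqrt{31510 - \left(-558 + 123120\right)} = \sqrt{31510 - 122562} = \sqrt{-91052} = 2 i \sqrt{22763}$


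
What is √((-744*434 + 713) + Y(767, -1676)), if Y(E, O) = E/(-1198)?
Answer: I*√462399249198/1198 ≈ 567.61*I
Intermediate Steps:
Y(E, O) = -E/1198 (Y(E, O) = E*(-1/1198) = -E/1198)
√((-744*434 + 713) + Y(767, -1676)) = √((-744*434 + 713) - 1/1198*767) = √((-322896 + 713) - 767/1198) = √(-322183 - 767/1198) = √(-385976001/1198) = I*√462399249198/1198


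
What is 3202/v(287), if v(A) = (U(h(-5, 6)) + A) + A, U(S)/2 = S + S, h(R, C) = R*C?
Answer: 1601/227 ≈ 7.0529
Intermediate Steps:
h(R, C) = C*R
U(S) = 4*S (U(S) = 2*(S + S) = 2*(2*S) = 4*S)
v(A) = -120 + 2*A (v(A) = (4*(6*(-5)) + A) + A = (4*(-30) + A) + A = (-120 + A) + A = -120 + 2*A)
3202/v(287) = 3202/(-120 + 2*287) = 3202/(-120 + 574) = 3202/454 = 3202*(1/454) = 1601/227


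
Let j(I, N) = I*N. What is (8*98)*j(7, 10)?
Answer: 54880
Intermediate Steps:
(8*98)*j(7, 10) = (8*98)*(7*10) = 784*70 = 54880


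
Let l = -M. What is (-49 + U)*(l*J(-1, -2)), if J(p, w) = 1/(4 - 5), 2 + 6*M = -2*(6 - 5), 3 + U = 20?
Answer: 64/3 ≈ 21.333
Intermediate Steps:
U = 17 (U = -3 + 20 = 17)
M = -⅔ (M = -⅓ + (-2*(6 - 5))/6 = -⅓ + (-2*1)/6 = -⅓ + (⅙)*(-2) = -⅓ - ⅓ = -⅔ ≈ -0.66667)
J(p, w) = -1 (J(p, w) = 1/(-1) = -1)
l = ⅔ (l = -1*(-⅔) = ⅔ ≈ 0.66667)
(-49 + U)*(l*J(-1, -2)) = (-49 + 17)*((⅔)*(-1)) = -32*(-⅔) = 64/3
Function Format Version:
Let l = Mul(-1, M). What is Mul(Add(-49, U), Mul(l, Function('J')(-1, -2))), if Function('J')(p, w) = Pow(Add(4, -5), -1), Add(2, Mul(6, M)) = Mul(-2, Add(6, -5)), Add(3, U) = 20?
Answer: Rational(64, 3) ≈ 21.333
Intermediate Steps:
U = 17 (U = Add(-3, 20) = 17)
M = Rational(-2, 3) (M = Add(Rational(-1, 3), Mul(Rational(1, 6), Mul(-2, Add(6, -5)))) = Add(Rational(-1, 3), Mul(Rational(1, 6), Mul(-2, 1))) = Add(Rational(-1, 3), Mul(Rational(1, 6), -2)) = Add(Rational(-1, 3), Rational(-1, 3)) = Rational(-2, 3) ≈ -0.66667)
Function('J')(p, w) = -1 (Function('J')(p, w) = Pow(-1, -1) = -1)
l = Rational(2, 3) (l = Mul(-1, Rational(-2, 3)) = Rational(2, 3) ≈ 0.66667)
Mul(Add(-49, U), Mul(l, Function('J')(-1, -2))) = Mul(Add(-49, 17), Mul(Rational(2, 3), -1)) = Mul(-32, Rational(-2, 3)) = Rational(64, 3)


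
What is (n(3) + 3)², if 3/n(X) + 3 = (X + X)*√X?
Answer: 1168/121 + 136*√3/121 ≈ 11.600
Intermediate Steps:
n(X) = 3/(-3 + 2*X^(3/2)) (n(X) = 3/(-3 + (X + X)*√X) = 3/(-3 + (2*X)*√X) = 3/(-3 + 2*X^(3/2)))
(n(3) + 3)² = (3/(-3 + 2*3^(3/2)) + 3)² = (3/(-3 + 2*(3*√3)) + 3)² = (3/(-3 + 6*√3) + 3)² = (3 + 3/(-3 + 6*√3))²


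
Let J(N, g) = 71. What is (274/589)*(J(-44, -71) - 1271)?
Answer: -328800/589 ≈ -558.23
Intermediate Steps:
(274/589)*(J(-44, -71) - 1271) = (274/589)*(71 - 1271) = (274*(1/589))*(-1200) = (274/589)*(-1200) = -328800/589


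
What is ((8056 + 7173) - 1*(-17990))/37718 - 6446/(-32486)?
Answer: 661141331/612653474 ≈ 1.0791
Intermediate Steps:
((8056 + 7173) - 1*(-17990))/37718 - 6446/(-32486) = (15229 + 17990)*(1/37718) - 6446*(-1/32486) = 33219*(1/37718) + 3223/16243 = 33219/37718 + 3223/16243 = 661141331/612653474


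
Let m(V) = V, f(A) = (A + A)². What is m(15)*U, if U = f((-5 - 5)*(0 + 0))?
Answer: 0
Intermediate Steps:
f(A) = 4*A² (f(A) = (2*A)² = 4*A²)
U = 0 (U = 4*((-5 - 5)*(0 + 0))² = 4*(-10*0)² = 4*0² = 4*0 = 0)
m(15)*U = 15*0 = 0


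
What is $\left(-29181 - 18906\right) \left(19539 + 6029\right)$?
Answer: $-1229488416$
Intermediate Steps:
$\left(-29181 - 18906\right) \left(19539 + 6029\right) = \left(-48087\right) 25568 = -1229488416$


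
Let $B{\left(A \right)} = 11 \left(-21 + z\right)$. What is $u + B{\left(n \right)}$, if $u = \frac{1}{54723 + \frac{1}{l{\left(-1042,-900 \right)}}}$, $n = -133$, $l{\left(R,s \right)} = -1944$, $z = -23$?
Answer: $- \frac{51488649380}{106381511} \approx -484.0$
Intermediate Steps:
$B{\left(A \right)} = -484$ ($B{\left(A \right)} = 11 \left(-21 - 23\right) = 11 \left(-44\right) = -484$)
$u = \frac{1944}{106381511}$ ($u = \frac{1}{54723 + \frac{1}{-1944}} = \frac{1}{54723 - \frac{1}{1944}} = \frac{1}{\frac{106381511}{1944}} = \frac{1944}{106381511} \approx 1.8274 \cdot 10^{-5}$)
$u + B{\left(n \right)} = \frac{1944}{106381511} - 484 = - \frac{51488649380}{106381511}$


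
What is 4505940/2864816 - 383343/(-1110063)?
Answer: 508340369509/265010520284 ≈ 1.9182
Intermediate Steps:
4505940/2864816 - 383343/(-1110063) = 4505940*(1/2864816) - 383343*(-1/1110063) = 1126485/716204 + 127781/370021 = 508340369509/265010520284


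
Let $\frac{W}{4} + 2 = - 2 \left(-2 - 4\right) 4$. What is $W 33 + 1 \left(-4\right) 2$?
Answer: $6064$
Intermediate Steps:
$W = 184$ ($W = -8 + 4 - 2 \left(-2 - 4\right) 4 = -8 + 4 \left(-2\right) \left(-6\right) 4 = -8 + 4 \cdot 12 \cdot 4 = -8 + 4 \cdot 48 = -8 + 192 = 184$)
$W 33 + 1 \left(-4\right) 2 = 184 \cdot 33 + 1 \left(-4\right) 2 = 6072 - 8 = 6064$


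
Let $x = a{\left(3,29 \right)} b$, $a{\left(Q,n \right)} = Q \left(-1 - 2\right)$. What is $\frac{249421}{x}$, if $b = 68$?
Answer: $- \frac{249421}{612} \approx -407.55$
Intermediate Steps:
$a{\left(Q,n \right)} = - 3 Q$ ($a{\left(Q,n \right)} = Q \left(-3\right) = - 3 Q$)
$x = -612$ ($x = \left(-3\right) 3 \cdot 68 = \left(-9\right) 68 = -612$)
$\frac{249421}{x} = \frac{249421}{-612} = 249421 \left(- \frac{1}{612}\right) = - \frac{249421}{612}$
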